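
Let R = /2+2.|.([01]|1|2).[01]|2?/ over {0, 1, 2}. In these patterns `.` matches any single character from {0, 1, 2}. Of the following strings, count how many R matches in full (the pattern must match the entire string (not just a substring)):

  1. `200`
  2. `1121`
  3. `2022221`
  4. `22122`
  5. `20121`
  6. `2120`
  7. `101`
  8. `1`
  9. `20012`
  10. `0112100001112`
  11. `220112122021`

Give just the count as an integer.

1. `200` → no match
2. `1121` → match
3. `2022221` → no match
4. `22122` → no match
5. `20121` → no match
6. `2120` → match
7. `101` → no match
8. `1` → no match
9. `20012` → no match
10 → no match
11. `220112122021` → no match
Total matched: 2

2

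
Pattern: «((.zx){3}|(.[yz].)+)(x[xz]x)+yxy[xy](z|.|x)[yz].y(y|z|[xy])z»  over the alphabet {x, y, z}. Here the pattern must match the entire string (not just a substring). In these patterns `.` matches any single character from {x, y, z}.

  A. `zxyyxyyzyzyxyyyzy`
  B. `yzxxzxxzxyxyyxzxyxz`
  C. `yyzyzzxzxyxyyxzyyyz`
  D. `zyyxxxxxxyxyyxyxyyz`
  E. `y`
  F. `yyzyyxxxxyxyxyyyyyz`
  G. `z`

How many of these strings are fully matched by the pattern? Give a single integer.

4

A → no match — must end with `z`
B → match
C → match
D → match
E → no match — must end with `z`
F → match
G → no match
Total matched: 4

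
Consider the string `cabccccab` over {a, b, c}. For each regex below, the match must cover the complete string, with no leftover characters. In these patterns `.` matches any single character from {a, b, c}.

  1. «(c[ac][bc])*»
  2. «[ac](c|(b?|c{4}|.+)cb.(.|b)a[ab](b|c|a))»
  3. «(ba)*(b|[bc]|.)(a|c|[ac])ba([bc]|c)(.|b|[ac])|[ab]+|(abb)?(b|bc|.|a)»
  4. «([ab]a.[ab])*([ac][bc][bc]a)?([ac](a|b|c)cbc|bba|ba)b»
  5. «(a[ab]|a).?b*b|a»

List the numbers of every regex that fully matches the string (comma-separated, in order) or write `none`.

1

1 → match
2 → no match
3 → no match
4 → no match
5 → no match — must start with `a`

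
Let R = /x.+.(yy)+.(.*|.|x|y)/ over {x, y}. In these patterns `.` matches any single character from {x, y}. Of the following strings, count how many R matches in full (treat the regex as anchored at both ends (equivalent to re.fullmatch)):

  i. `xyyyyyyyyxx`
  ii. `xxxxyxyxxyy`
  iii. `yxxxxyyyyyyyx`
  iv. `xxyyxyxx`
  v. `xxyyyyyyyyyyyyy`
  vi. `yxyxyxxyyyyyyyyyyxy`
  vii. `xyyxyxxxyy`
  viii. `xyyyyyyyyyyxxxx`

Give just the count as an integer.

i. `xyyyyyyyyxx` → match
ii. `xxxxyxyxxyy` → no match
iii → no match — must start with `x`
iv. `xxyyxyxx` → no match
v → match
vi → no match — must start with `x`
vii. `xyyxyxxxyy` → no match
viii → match
Total matched: 3

3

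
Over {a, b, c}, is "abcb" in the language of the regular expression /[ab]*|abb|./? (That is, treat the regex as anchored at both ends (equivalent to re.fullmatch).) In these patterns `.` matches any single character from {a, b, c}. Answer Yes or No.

No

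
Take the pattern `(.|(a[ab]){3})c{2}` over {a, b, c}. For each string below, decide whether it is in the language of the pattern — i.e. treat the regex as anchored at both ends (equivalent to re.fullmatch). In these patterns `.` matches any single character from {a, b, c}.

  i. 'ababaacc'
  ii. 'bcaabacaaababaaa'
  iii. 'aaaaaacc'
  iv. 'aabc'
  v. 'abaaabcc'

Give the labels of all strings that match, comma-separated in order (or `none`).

i → match
ii → no match — must end with 'c'
iii → match
iv → no match
v → match

i, iii, v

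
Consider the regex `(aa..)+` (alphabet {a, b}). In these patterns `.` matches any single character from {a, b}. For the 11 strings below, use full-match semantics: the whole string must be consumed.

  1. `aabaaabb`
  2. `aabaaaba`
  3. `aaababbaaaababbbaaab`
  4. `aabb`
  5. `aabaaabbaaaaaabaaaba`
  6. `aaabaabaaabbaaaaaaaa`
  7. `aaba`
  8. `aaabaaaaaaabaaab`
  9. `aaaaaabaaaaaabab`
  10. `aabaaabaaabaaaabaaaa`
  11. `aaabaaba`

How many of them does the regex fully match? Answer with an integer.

9

1 → match
2 → match
3 → no match
4 → match
5 → match
6 → match
7 → match
8 → match
9 → no match
10 → match
11 → match
Total matched: 9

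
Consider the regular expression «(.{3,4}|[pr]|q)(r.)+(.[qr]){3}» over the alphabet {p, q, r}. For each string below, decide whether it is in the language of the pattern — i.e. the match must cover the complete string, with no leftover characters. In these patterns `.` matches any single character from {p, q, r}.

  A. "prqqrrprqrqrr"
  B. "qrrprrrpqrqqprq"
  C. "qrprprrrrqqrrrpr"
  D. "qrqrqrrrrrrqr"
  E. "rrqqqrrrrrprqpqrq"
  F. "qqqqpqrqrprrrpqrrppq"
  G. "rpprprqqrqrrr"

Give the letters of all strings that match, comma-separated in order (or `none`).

A → no match
B → no match
C → no match
D → match
E → no match
F → no match
G → match

D, G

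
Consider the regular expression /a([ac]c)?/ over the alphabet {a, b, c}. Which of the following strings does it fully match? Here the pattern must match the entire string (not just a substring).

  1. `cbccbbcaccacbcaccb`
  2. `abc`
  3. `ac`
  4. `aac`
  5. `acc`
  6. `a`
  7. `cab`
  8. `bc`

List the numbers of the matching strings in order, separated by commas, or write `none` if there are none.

1 → no match — must start with `a`
2 → no match
3 → no match
4 → match
5 → match
6 → match
7 → no match — must start with `a`
8 → no match — must start with `a`

4, 5, 6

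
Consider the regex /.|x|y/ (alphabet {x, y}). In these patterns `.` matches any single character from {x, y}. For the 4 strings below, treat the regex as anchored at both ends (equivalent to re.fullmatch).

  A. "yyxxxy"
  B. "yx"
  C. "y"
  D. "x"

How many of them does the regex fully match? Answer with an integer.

A. "yyxxxy" → no match
B. "yx" → no match
C. "y" → match
D. "x" → match
Total matched: 2

2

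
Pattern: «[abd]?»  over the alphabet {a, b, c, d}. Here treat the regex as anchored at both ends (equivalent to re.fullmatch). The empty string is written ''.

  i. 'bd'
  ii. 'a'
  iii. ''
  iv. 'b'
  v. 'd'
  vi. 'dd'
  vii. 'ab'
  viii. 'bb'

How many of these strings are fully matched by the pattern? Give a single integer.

i → no match
ii → match
iii → match
iv → match
v → match
vi → no match
vii → no match
viii → no match
Total matched: 4

4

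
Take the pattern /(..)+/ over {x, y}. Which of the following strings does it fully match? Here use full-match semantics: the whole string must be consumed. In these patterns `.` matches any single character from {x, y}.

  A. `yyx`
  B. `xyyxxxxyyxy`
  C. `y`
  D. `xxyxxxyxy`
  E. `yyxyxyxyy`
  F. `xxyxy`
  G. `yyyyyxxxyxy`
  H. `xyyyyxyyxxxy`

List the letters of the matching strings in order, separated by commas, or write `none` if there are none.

H

A → no match
B → no match
C → no match
D → no match
E → no match
F → no match
G → no match
H → match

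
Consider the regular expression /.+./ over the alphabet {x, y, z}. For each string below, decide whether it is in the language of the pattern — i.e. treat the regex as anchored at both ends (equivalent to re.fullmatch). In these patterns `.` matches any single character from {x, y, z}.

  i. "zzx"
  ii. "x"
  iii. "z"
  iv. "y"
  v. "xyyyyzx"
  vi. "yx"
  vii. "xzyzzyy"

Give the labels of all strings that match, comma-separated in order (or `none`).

i → match
ii → no match
iii → no match
iv → no match
v → match
vi → match
vii → match

i, v, vi, vii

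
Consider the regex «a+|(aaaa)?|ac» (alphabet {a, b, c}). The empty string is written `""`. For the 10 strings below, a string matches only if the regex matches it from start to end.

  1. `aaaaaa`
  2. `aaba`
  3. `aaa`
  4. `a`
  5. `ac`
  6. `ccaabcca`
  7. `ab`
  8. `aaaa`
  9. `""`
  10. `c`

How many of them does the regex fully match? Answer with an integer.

6

1. `aaaaaa` → match
2. `aaba` → no match
3. `aaa` → match
4. `a` → match
5. `ac` → match
6. `ccaabcca` → no match
7. `ab` → no match
8. `aaaa` → match
9. `""` → match
10. `c` → no match
Total matched: 6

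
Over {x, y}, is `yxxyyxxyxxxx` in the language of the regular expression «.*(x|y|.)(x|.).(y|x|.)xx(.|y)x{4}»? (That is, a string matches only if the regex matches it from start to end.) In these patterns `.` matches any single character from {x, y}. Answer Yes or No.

Yes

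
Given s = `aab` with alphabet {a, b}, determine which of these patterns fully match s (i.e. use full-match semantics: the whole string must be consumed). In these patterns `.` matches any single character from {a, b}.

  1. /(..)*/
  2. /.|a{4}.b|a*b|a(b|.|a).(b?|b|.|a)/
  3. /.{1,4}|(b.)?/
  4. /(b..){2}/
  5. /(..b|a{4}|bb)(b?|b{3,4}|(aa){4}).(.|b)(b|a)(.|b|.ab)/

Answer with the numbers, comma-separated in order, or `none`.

1 → no match
2 → match
3 → match
4 → no match — must start with `b`
5 → no match

2, 3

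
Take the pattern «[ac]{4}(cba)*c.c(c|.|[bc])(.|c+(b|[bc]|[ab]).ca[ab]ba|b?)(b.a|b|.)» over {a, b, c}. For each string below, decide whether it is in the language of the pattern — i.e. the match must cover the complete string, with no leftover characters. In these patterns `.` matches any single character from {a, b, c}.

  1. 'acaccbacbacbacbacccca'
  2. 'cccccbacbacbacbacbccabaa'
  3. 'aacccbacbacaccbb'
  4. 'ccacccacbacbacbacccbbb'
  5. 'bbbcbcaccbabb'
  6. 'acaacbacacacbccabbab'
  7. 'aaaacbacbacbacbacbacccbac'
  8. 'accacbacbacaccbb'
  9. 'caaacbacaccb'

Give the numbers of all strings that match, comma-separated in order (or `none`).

1 → match
2 → match
3 → match
4 → no match
5 → no match
6 → match
7 → match
8 → match
9. 'caaacbacaccb' → match

1, 2, 3, 6, 7, 8, 9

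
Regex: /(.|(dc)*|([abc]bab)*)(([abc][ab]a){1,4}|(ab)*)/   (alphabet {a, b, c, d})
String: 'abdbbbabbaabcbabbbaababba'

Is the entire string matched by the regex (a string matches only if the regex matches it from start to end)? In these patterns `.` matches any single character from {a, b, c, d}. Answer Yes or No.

No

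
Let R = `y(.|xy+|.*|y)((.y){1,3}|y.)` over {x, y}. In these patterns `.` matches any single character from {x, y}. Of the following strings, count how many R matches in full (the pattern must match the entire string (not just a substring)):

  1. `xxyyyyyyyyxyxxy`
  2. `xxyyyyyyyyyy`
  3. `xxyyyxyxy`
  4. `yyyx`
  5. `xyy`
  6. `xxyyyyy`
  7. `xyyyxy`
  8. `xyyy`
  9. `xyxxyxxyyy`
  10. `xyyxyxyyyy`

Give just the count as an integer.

1

1 → no match — must start with `y`
2 → no match — must start with `y`
3 → no match — must start with `y`
4 → match
5 → no match — must start with `y`
6 → no match — must start with `y`
7 → no match — must start with `y`
8 → no match — must start with `y`
9 → no match — must start with `y`
10 → no match — must start with `y`
Total matched: 1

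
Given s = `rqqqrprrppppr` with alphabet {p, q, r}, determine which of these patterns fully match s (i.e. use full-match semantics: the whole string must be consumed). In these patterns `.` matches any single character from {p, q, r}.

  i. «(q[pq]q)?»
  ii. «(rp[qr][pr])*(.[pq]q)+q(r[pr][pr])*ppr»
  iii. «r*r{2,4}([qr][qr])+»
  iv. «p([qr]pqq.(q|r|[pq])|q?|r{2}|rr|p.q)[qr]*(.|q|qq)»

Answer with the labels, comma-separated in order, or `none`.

i → no match
ii → match
iii → no match
iv → no match — must start with `p`

ii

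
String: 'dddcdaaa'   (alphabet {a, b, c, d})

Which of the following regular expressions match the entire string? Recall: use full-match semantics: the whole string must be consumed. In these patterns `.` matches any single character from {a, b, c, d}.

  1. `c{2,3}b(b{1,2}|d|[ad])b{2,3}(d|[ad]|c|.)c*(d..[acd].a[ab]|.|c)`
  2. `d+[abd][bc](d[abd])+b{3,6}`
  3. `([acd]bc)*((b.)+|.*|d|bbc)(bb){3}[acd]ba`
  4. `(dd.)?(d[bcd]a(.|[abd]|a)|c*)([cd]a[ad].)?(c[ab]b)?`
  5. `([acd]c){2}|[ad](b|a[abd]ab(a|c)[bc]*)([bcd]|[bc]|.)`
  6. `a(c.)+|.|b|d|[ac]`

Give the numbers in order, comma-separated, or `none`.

1 → no match — must start with 'c'
2 → no match — must end with 'b'
3 → no match — must end with 'ba'
4 → match
5 → no match
6 → no match

4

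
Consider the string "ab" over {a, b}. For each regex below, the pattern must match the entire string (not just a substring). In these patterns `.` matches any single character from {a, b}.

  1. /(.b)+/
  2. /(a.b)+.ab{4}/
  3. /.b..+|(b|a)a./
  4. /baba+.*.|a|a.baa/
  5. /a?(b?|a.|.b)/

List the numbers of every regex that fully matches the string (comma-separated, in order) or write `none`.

1, 5

1 → match
2 → no match
3 → no match
4 → no match
5 → match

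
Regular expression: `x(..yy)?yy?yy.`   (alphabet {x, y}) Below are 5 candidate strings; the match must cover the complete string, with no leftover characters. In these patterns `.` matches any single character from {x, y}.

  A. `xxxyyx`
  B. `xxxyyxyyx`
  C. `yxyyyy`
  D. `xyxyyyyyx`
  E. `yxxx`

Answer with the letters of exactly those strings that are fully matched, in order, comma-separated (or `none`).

A. `xxxyyx` → no match
B. `xxxyyxyyx` → no match
C. `yxyyyy` → no match — must start with `x`
D. `xyxyyyyyx` → match
E. `yxxx` → no match — must start with `x`

D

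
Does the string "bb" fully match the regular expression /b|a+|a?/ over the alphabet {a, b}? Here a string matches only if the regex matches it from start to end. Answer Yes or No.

No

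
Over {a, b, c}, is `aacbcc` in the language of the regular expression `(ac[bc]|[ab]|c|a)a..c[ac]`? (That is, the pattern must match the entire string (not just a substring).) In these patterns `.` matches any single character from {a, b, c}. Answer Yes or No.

Yes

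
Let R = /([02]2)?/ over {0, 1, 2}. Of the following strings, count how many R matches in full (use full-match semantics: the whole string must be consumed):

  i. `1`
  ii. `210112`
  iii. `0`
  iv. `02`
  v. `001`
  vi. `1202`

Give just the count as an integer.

i. `1` → no match
ii. `210112` → no match
iii. `0` → no match
iv. `02` → match
v. `001` → no match
vi. `1202` → no match
Total matched: 1

1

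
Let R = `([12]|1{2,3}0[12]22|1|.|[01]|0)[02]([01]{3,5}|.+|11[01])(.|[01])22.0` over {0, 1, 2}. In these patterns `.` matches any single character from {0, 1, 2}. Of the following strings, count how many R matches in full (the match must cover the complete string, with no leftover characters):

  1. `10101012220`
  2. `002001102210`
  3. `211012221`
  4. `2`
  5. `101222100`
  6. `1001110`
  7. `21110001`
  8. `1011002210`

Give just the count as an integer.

1 → match
2 → match
3 → no match — must end with `0`
4 → no match — must end with `0`
5 → no match
6 → no match
7 → no match — must end with `0`
8 → match
Total matched: 3

3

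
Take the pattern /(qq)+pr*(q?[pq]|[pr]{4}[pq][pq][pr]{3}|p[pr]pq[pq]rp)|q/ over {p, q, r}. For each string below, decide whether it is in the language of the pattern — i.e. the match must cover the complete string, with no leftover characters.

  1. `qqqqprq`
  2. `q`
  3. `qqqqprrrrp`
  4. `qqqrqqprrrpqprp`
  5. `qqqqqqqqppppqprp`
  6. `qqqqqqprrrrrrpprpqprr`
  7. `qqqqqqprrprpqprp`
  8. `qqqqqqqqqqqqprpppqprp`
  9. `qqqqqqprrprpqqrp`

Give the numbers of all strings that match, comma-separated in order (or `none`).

1, 2, 3, 5, 6, 7, 8, 9

1 → match
2 → match
3 → match
4 → no match
5 → match
6 → match
7 → match
8 → match
9 → match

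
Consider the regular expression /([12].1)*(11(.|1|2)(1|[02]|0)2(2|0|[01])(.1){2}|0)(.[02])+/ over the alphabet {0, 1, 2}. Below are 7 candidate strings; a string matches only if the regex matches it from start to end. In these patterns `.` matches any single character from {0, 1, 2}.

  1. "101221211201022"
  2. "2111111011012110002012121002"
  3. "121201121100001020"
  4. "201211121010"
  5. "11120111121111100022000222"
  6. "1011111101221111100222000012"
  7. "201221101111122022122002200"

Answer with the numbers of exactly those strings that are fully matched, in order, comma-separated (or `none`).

1 → match
2 → match
3 → no match
4. "201211121010" → match
5 → match
6 → match
7 → no match

1, 2, 4, 5, 6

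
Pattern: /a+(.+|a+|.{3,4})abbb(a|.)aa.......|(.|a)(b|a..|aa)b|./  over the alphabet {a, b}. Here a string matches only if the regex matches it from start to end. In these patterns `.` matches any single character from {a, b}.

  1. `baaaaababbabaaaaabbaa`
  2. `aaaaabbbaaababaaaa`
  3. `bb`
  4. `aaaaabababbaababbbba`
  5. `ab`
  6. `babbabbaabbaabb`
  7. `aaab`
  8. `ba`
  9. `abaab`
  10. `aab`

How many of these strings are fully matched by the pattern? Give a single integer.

1 → no match
2 → match
3. `bb` → no match
4 → no match
5. `ab` → no match
6 → no match
7. `aaab` → match
8. `ba` → no match
9. `abaab` → no match
10. `aab` → no match
Total matched: 2

2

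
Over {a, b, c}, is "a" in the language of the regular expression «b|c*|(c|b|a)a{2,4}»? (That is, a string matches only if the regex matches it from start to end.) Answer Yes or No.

No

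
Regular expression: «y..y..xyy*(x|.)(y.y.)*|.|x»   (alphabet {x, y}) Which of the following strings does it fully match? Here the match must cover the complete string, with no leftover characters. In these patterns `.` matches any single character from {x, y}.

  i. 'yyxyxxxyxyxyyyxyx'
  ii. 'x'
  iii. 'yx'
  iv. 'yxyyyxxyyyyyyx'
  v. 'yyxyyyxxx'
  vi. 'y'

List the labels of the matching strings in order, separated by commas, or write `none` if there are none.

i → match
ii → match
iii → no match
iv → match
v → no match
vi → match

i, ii, iv, vi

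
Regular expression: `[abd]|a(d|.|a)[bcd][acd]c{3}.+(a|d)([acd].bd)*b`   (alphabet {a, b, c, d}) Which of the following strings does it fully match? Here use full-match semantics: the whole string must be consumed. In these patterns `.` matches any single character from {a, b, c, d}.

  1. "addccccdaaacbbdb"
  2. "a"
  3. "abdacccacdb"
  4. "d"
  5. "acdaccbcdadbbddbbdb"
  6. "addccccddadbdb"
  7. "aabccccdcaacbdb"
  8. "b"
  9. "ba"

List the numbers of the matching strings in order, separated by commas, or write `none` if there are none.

1, 2, 3, 4, 6, 7, 8

1 → match
2 → match
3 → match
4 → match
5 → no match
6 → match
7 → match
8 → match
9 → no match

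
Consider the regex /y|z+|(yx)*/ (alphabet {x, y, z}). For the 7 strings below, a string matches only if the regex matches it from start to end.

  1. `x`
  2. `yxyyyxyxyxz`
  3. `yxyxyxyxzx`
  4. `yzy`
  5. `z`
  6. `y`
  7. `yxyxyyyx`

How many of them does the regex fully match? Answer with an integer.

1. `x` → no match
2. `yxyyyxyxyxz` → no match
3. `yxyxyxyxzx` → no match
4. `yzy` → no match
5. `z` → match
6. `y` → match
7. `yxyxyyyx` → no match
Total matched: 2

2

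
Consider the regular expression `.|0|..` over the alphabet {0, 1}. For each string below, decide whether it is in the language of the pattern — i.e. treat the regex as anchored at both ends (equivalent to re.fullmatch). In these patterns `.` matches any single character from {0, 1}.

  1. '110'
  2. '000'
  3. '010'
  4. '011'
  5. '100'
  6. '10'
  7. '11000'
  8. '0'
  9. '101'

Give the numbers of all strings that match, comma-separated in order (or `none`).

1 → no match
2 → no match
3 → no match
4 → no match
5 → no match
6 → match
7 → no match
8 → match
9 → no match

6, 8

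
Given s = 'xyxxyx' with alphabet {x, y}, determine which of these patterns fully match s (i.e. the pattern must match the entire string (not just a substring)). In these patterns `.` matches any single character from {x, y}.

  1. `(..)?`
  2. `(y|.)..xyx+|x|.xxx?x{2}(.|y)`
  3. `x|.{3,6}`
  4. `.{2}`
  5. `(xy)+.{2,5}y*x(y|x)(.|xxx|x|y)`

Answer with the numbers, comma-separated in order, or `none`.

2, 3

1 → no match
2 → match
3 → match
4 → no match
5 → no match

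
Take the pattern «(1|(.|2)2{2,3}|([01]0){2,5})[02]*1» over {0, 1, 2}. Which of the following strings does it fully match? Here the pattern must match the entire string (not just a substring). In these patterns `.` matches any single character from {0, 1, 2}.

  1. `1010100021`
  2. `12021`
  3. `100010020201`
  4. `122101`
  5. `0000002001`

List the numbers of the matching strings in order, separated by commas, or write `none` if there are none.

1. `1010100021` → match
2. `12021` → match
3. `100010020201` → match
4. `122101` → no match
5. `0000002001` → match

1, 2, 3, 5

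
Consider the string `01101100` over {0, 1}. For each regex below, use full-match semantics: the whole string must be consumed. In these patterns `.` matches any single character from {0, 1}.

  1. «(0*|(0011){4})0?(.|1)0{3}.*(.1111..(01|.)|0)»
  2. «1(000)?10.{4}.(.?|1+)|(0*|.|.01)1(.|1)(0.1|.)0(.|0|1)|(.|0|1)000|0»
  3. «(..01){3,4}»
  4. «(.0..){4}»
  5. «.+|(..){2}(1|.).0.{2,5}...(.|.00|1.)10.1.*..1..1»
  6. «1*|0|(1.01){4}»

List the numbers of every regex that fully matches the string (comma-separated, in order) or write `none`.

1 → no match
2 → match
3 → no match — must end with `01`
4 → no match
5 → match
6 → no match

2, 5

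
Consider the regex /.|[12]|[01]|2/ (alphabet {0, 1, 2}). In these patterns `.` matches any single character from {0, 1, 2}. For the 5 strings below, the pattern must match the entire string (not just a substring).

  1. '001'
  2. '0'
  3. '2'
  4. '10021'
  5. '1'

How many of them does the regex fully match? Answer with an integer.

3

1. '001' → no match
2. '0' → match
3. '2' → match
4. '10021' → no match
5. '1' → match
Total matched: 3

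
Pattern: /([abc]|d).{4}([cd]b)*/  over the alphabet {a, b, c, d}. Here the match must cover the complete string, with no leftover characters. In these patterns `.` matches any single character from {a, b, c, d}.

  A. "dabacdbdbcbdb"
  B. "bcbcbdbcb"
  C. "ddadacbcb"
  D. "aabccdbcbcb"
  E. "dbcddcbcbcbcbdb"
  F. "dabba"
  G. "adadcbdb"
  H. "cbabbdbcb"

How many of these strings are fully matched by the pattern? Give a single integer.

7

A → match
B → match
C → match
D → match
E → match
F → match
G → no match
H → match
Total matched: 7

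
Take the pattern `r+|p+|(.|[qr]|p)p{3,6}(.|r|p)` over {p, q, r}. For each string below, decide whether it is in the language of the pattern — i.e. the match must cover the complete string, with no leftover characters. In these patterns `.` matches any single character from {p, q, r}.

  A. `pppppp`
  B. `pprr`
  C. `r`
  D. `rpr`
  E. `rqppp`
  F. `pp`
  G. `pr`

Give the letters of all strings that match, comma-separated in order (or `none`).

A, C, F

A. `pppppp` → match
B. `pprr` → no match
C. `r` → match
D. `rpr` → no match
E. `rqppp` → no match
F. `pp` → match
G. `pr` → no match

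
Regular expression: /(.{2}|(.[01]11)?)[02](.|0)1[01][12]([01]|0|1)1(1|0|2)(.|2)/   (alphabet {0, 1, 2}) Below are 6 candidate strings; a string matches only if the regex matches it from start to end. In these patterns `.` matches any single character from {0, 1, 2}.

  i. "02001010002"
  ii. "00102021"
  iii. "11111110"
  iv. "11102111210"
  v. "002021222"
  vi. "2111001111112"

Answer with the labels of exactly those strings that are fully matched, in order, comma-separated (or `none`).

vi

i. "02001010002" → no match
ii. "00102021" → no match
iii. "11111110" → no match
iv. "11102111210" → no match
v. "002021222" → no match
vi → match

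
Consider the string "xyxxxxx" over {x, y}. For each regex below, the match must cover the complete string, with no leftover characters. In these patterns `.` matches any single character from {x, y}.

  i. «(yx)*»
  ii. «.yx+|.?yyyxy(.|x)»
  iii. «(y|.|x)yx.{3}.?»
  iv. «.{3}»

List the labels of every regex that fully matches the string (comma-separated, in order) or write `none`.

i → no match
ii → match
iii → match
iv → no match

ii, iii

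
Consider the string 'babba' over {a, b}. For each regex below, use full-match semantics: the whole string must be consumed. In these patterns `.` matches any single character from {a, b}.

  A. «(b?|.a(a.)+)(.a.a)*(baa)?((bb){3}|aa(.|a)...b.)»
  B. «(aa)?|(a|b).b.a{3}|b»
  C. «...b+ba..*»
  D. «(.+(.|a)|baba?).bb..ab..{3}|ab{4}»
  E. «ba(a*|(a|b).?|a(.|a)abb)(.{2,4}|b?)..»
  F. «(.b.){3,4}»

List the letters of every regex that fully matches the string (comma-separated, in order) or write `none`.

E

A → no match
B → no match
C → no match
D → no match
E → match
F → no match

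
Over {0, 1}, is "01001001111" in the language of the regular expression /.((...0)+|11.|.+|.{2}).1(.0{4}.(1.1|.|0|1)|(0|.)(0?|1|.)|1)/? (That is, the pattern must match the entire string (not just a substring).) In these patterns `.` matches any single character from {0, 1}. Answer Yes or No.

Yes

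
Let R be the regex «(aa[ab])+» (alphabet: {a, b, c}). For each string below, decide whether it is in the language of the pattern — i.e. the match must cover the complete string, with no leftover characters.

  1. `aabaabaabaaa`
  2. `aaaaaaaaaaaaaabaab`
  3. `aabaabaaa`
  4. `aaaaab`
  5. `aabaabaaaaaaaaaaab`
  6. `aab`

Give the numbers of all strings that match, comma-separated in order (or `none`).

1 → match
2 → match
3 → match
4 → match
5 → match
6 → match

1, 2, 3, 4, 5, 6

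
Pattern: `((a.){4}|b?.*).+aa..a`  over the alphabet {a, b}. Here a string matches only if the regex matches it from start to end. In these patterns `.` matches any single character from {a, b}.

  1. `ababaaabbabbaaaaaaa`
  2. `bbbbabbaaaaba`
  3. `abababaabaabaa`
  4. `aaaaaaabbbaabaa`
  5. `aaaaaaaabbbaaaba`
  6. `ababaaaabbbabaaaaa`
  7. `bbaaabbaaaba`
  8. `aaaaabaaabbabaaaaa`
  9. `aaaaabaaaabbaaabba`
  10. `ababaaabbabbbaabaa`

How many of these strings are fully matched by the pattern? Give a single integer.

1 → match
2 → match
3 → match
4 → match
5 → match
6 → match
7. `bbaaabbaaaba` → match
8 → match
9 → match
10 → match
Total matched: 10

10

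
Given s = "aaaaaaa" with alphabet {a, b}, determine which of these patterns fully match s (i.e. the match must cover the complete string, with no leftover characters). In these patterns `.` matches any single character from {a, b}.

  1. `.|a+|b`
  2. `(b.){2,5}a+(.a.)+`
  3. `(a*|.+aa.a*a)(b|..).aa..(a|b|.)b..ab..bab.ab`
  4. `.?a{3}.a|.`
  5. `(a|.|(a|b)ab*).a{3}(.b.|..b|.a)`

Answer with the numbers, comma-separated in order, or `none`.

1 → match
2 → no match — must start with "b"
3 → no match — must end with "ab"
4 → no match
5 → match

1, 5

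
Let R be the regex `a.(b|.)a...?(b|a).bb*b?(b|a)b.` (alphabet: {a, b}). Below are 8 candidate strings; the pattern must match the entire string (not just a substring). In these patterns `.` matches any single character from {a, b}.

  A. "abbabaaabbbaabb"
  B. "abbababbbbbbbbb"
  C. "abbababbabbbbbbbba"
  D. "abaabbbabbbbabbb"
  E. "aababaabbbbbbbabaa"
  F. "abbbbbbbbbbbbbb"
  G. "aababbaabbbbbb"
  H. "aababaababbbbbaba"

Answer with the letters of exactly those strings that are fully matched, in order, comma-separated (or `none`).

A → no match
B → match
C → match
D → no match
E → no match
F → no match
G → match
H → match

B, C, G, H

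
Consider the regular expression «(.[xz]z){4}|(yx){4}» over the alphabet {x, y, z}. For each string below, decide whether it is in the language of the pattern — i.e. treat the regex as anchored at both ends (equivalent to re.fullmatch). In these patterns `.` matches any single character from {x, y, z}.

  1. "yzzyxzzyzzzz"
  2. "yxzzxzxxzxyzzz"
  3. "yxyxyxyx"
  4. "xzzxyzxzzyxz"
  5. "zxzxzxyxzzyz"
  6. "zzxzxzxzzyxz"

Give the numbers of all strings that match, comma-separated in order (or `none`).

3

1 → no match
2 → no match
3 → match
4 → no match
5 → no match
6 → no match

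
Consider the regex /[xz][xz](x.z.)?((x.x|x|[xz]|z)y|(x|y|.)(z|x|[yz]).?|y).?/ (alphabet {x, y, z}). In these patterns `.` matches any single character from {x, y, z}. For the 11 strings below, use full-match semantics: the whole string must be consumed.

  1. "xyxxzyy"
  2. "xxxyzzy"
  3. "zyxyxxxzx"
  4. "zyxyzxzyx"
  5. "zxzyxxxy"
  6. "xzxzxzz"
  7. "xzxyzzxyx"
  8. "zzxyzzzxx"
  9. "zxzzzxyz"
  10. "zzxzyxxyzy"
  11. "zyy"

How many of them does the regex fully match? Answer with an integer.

1. "xyxxzyy" → no match
2. "xxxyzzy" → match
3. "zyxyxxxzx" → no match
4. "zyxyzxzyx" → no match
5. "zxzyxxxy" → no match
6. "xzxzxzz" → no match
7. "xzxyzzxyx" → match
8. "zzxyzzzxx" → match
9. "zxzzzxyz" → no match
10. "zzxzyxxyzy" → no match
11. "zyy" → no match
Total matched: 3

3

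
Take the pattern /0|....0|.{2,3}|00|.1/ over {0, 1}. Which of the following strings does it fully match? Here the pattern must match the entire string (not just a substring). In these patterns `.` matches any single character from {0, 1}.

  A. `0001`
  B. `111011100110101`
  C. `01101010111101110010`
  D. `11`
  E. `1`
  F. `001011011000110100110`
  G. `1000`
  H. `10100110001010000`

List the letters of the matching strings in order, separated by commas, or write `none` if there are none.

D

A → no match
B → no match
C → no match
D → match
E → no match
F → no match
G → no match
H → no match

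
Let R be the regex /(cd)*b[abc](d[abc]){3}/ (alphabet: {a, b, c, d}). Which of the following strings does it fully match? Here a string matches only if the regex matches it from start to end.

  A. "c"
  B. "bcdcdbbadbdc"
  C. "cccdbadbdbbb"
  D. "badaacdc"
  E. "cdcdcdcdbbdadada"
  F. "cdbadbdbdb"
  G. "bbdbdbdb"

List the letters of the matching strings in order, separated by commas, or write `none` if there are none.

E, F, G

A. "c" → no match
B. "bcdcdbbadbdc" → no match
C. "cccdbadbdbbb" → no match
D. "badaacdc" → no match
E → match
F. "cdbadbdbdb" → match
G. "bbdbdbdb" → match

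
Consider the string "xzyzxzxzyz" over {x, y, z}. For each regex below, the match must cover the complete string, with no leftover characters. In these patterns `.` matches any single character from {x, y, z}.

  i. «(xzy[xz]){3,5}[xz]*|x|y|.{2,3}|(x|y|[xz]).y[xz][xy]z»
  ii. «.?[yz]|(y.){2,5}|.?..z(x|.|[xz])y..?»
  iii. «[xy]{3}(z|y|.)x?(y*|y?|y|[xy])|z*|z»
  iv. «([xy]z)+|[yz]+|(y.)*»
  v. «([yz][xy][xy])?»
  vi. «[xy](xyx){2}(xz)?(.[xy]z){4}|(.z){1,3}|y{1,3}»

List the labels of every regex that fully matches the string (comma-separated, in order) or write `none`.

iv

i → no match
ii → no match
iii → no match
iv → match
v → no match
vi → no match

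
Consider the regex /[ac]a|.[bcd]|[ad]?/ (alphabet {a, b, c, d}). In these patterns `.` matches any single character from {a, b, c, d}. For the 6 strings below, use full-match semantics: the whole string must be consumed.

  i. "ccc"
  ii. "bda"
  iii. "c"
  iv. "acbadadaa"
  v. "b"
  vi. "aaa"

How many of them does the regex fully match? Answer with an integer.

i → no match
ii → no match
iii → no match
iv → no match
v → no match
vi → no match
Total matched: 0

0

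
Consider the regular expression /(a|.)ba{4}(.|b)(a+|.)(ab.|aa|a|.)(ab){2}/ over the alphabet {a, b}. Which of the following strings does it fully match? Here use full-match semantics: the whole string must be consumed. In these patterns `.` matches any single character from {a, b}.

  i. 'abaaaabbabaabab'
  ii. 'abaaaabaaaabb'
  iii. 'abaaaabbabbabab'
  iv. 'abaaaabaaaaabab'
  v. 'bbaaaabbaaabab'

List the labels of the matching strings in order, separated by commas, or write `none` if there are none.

i, iii, iv, v

i → match
ii → no match — must end with 'ab'
iii → match
iv → match
v → match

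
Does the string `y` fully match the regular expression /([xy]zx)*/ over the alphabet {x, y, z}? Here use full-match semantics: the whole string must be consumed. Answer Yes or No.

No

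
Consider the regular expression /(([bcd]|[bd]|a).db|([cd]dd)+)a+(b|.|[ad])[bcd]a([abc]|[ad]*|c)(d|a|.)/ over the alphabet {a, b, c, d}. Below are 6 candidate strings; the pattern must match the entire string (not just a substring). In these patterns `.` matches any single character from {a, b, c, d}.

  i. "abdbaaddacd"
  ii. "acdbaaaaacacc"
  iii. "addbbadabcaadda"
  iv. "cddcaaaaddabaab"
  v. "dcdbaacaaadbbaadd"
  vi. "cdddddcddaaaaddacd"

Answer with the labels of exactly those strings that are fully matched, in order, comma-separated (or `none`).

i, ii, vi

i → match
ii → match
iii → no match
iv → no match
v → no match
vi → match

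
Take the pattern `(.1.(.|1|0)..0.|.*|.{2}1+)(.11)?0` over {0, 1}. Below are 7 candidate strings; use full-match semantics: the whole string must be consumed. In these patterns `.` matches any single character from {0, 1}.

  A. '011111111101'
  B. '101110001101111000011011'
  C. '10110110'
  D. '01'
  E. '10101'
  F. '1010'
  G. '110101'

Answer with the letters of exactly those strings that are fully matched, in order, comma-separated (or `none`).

C, F

A → no match — must end with '0'
B → no match — must end with '0'
C → match
D → no match — must end with '0'
E → no match — must end with '0'
F → match
G → no match — must end with '0'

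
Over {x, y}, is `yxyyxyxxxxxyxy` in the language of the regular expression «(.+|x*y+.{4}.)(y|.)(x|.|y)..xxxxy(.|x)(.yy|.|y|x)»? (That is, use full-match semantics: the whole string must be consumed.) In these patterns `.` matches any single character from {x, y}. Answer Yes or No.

Yes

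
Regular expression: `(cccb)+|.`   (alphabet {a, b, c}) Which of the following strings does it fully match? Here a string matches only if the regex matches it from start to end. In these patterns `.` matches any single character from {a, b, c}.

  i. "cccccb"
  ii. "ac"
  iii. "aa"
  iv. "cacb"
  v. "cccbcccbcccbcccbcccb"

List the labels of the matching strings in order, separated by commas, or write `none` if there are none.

v

i → no match
ii → no match
iii → no match
iv → no match
v → match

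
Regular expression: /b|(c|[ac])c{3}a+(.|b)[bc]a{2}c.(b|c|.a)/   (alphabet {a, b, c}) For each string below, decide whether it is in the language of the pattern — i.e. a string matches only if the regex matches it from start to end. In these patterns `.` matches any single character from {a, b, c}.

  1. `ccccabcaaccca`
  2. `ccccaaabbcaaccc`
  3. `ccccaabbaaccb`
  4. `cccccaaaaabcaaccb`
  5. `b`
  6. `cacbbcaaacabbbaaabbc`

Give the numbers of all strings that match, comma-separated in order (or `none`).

1 → match
2 → no match
3 → match
4 → no match
5. `b` → match
6 → no match

1, 3, 5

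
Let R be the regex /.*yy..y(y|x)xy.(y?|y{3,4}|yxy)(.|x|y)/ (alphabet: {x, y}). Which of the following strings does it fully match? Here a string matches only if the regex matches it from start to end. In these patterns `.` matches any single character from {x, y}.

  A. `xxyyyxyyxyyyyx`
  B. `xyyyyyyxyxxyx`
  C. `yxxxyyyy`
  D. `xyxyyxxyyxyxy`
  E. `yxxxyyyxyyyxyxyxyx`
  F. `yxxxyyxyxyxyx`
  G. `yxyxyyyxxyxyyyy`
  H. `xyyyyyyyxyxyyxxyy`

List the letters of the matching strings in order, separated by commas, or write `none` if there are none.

A → no match
B → no match
C → no match
D → match
E → match
F → no match
G → no match
H → no match

D, E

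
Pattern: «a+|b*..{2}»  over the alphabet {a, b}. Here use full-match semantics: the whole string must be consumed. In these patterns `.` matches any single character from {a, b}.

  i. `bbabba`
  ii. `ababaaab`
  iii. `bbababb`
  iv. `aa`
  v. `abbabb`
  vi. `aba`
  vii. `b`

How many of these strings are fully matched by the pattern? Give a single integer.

i → no match
ii → no match
iii → no match
iv → match
v → no match
vi → match
vii → no match
Total matched: 2

2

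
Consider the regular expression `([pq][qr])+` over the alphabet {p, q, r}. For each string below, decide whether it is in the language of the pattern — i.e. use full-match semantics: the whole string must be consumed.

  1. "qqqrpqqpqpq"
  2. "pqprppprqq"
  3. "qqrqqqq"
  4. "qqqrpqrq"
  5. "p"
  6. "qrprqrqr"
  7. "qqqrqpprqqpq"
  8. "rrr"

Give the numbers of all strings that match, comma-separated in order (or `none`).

6

1. "qqqrpqqpqpq" → no match
2. "pqprppprqq" → no match
3. "qqrqqqq" → no match
4. "qqqrpqrq" → no match
5. "p" → no match
6. "qrprqrqr" → match
7. "qqqrqpprqqpq" → no match
8. "rrr" → no match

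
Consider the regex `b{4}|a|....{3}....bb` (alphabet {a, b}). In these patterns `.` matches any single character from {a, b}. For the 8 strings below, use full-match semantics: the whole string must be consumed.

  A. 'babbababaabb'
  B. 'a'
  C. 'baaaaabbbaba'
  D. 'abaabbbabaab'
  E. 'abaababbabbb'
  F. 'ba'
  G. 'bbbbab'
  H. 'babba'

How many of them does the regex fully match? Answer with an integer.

3

A → match
B → match
C → no match
D → no match
E → match
F → no match
G → no match
H → no match
Total matched: 3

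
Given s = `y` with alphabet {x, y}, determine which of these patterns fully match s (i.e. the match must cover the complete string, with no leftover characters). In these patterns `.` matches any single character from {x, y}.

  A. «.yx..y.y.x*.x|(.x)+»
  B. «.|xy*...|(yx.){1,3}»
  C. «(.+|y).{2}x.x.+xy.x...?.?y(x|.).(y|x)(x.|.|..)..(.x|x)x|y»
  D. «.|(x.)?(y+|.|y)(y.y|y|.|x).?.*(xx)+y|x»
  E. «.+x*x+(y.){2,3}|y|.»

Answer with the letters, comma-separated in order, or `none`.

A → no match — must end with `x`
B → match
C → match
D → match
E → match

B, C, D, E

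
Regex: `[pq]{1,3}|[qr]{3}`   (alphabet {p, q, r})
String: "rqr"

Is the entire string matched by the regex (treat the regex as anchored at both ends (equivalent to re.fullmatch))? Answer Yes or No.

Yes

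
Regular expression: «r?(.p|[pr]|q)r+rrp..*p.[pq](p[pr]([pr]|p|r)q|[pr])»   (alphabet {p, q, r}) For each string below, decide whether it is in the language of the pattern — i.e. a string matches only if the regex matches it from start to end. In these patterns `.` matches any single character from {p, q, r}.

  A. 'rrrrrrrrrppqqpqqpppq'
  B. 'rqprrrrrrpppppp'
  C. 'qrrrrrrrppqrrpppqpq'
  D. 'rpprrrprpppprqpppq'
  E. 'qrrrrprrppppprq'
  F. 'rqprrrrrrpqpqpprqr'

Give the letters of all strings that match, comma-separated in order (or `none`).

A, B, D, E, F

A → match
B → match
C → no match
D → match
E → match
F → match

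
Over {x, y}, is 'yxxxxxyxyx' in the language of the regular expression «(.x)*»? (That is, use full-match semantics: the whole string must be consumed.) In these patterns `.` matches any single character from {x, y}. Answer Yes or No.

Yes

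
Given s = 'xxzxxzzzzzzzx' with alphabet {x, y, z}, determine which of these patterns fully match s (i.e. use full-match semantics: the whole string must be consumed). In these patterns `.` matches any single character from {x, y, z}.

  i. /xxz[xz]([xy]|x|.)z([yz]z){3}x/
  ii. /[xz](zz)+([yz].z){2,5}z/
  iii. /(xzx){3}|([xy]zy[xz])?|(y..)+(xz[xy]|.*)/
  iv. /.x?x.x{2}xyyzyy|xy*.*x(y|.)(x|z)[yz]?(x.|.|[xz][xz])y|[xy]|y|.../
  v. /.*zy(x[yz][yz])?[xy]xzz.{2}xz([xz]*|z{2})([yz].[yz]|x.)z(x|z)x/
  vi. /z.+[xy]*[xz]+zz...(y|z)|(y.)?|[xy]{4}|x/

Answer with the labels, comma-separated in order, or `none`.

i

i → match
ii → no match — must end with 'zz'
iii → no match
iv → no match
v → no match
vi → no match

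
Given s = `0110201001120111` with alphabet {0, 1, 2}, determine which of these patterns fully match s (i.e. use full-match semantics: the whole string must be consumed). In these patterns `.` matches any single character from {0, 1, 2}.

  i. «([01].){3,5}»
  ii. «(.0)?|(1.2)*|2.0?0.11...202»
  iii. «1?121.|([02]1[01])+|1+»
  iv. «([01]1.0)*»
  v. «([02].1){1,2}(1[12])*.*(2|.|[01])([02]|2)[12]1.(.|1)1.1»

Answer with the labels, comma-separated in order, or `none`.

i → no match
ii → no match
iii → no match
iv → no match
v → match

v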